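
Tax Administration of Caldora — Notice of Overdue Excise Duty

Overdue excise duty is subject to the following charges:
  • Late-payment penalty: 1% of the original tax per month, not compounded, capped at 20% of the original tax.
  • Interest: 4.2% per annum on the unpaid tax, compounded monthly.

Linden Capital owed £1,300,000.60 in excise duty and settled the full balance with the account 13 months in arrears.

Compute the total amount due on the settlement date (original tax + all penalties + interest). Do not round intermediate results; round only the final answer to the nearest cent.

Penalty: 13 × 1% × £1,300,000.60 = £169,000.08… (below the 20% cap of £260,000.12)
Interest (4.2%/yr ÷ 12 = 0.35%/month): £1,300,000.60 × ((1 + 0.0035)^13 − 1) = £60,408.2592…
Total = £1,300,000.60 + £169,000.0780 + £60,408.2592… = £1,529,408.94

£1,529,408.94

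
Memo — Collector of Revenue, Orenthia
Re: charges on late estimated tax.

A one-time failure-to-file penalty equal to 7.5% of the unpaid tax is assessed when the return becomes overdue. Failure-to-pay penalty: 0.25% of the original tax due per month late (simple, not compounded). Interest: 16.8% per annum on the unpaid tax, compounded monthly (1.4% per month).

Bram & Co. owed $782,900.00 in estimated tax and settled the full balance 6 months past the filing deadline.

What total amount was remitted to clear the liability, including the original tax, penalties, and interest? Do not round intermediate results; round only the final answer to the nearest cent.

$921,469.75

Failure-to-file penalty: 7.5% × $782,900.00 = $58,717.50
Failure-to-pay penalty = 0.25% × $782,900.00 × 6 mo = $11,743.50
Interest: $782,900.00 × ((1 + 0.014)^6 − 1) = $782,900.00 × 0.0869955… = $68,108.7452…
Total = $782,900.00 + $70,461.0000 + $68,108.7452… = $921,469.75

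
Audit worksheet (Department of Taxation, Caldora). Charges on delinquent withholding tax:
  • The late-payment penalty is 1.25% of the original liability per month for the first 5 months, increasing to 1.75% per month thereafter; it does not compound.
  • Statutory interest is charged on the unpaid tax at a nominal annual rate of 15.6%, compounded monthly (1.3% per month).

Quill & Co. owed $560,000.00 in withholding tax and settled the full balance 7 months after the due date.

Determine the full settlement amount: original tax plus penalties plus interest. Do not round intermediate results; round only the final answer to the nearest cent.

$667,591.07

Penalty, months 1–5: 5 × 1.25% × $560,000.00 = $35,000.00
Penalty, months 6–7: 2 × 1.75% × $560,000.00 = $19,600.00
Interest: $560,000.00 × ((1 + 0.013)^7 − 1) = $560,000.00 × 0.0946269… = $52,991.0654…
Total = $560,000.00 + $54,600.0000 + $52,991.0654… = $667,591.07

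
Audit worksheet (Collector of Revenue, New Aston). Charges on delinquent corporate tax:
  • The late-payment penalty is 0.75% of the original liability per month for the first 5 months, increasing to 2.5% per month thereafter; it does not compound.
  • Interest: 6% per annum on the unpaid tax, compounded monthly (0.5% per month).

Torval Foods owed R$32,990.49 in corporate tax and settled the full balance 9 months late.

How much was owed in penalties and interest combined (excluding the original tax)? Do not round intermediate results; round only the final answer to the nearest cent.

Penalty, months 1–5: 5 × 0.75% × R$32,990.49 = R$1,237.14…
Penalty, months 6–9: 4 × 2.5% × R$32,990.49 = R$3,299.05…
Interest: R$32,990.49 × ((1 + 0.005)^9 − 1) = R$32,990.49 × 0.0459106… = R$1,514.6125…
Penalties + interest = R$4,536.1924… + R$1,514.6125… = R$6,050.80

R$6,050.80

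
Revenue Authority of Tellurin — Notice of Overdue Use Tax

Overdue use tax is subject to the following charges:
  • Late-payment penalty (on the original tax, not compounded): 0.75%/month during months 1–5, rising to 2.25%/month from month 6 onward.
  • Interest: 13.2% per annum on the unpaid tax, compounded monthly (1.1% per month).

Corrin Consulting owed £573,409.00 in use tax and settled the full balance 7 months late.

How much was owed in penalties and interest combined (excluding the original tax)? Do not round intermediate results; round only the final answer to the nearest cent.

Penalty, months 1–5: 5 × 0.75% × £573,409.00 = £21,502.84…
Penalty, months 6–7: 2 × 2.25% × £573,409.00 = £25,803.41…
Interest: £573,409.00 × ((1 + 0.011)^7 − 1) = £573,409.00 × 0.0795881… = £45,636.5333…
Penalties + interest = £47,306.2425 + £45,636.5333… = £92,942.78

£92,942.78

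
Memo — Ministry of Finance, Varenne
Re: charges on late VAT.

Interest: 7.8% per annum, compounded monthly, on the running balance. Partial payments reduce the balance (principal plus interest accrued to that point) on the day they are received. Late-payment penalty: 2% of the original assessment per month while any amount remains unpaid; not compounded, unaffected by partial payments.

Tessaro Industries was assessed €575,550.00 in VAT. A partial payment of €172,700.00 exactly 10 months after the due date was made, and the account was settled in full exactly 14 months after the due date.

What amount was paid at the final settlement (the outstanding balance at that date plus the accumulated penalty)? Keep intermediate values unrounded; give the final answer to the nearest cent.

Monthly rate = 7.8% ÷ 12 = 0.65%
Balance at month 10: €575,550.0000 × (1 + 0.0065)^10 = €614,074.1991…
After €172,700.00 payment: €614,074.1991… − €172,700.00 = €441,374.1991…
Balance at month 14: €441,374.1991… × (1 + 0.0065)^4 = €452,962.3023…
Penalty: 14 × 2% × €575,550.00 = €161,154.00
Final settlement = outstanding balance + penalty = €452,962.3023… + €161,154.00 = €614,116.30

€614,116.30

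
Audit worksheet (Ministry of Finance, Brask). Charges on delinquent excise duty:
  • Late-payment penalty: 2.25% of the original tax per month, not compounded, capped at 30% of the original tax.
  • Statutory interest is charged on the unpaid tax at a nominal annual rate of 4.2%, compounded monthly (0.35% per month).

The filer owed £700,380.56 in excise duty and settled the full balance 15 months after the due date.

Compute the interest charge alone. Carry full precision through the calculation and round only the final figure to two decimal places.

Interest: £700,380.56 × ((1 + 0.0035)^15 − 1) = £700,380.56 × 0.0538060… = £37,684.6516…

£37,684.65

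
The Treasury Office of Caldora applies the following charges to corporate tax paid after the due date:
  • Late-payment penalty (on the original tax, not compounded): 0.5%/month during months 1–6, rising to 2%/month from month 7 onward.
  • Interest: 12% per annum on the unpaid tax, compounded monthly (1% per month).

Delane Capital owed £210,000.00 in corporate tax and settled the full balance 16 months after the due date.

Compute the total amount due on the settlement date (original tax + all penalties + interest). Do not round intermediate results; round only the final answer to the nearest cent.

Penalty, months 1–6: 6 × 0.5% × £210,000.00 = £6,300.00
Penalty, months 7–16: 10 × 2% × £210,000.00 = £42,000.00
Interest: £210,000.00 × ((1 + 0.01)^16 − 1) = £210,000.00 × 0.1725786… = £36,241.5154…
Total = £210,000.00 + £48,300.0000 + £36,241.5154… = £294,541.52

£294,541.52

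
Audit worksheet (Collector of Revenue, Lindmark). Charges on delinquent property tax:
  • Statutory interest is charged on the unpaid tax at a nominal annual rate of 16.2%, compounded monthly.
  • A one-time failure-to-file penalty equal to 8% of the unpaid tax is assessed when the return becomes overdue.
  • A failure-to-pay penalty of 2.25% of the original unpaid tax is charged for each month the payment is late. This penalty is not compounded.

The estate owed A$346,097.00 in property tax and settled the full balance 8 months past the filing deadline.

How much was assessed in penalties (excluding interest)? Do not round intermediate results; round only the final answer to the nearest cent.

A$89,985.22

Failure-to-file penalty: 8% × A$346,097.00 = A$27,687.76
Failure-to-pay penalty: 8 × 2.25% × A$346,097.00 = A$62,297.46
Total penalty = A$27,687.76 + A$62,297.46 = A$89,985.22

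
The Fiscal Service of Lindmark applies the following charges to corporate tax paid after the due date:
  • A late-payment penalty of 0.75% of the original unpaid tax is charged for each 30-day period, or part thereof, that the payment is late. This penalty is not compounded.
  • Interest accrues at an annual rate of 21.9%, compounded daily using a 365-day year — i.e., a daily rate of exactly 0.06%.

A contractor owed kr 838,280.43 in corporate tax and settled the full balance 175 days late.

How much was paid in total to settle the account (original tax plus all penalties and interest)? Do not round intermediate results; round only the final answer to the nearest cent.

kr 968,780.27

Penalty periods: ⌈175/30⌉ = 6; penalty = 6 × 0.75% × kr 838,280.43 = kr 37,722.62…
Interest: kr 838,280.43 × ((1 + 0.0006)^175 − 1) = kr 838,280.43 × 0.11067564… = kr 92,777.2210…
Total = kr 838,280.43 + kr 37,722.6194… + kr 92,777.2210… = kr 968,780.27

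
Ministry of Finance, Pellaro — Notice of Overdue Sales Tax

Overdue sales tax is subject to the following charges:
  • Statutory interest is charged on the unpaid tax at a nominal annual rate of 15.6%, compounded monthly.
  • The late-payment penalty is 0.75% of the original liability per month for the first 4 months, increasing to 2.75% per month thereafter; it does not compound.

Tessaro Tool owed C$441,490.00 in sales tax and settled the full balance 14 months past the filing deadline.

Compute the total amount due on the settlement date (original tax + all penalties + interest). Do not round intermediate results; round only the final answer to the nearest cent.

C$663,651.32

Penalty, months 1–4: 4 × 0.75% × C$441,490.00 = C$13,244.70
Penalty, months 5–14: 10 × 2.75% × C$441,490.00 = C$121,409.75
Interest (15.6%/yr ÷ 12 = 1.3%/month): C$441,490.00 × ((1 + 0.013)^14 − 1) = C$87,506.8745…
Total = C$441,490.00 + C$134,654.4500 + C$87,506.8745… = C$663,651.32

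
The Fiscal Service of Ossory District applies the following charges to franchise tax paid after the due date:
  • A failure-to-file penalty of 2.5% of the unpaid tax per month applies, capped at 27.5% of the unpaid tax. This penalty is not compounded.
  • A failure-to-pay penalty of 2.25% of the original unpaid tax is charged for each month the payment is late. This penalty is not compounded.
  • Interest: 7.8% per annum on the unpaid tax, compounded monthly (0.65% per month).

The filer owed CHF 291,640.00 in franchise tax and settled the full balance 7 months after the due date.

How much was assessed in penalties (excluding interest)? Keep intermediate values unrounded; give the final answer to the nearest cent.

CHF 96,970.30

Failure-to-file: 7 × 2.5% × CHF 291,640.00 = CHF 51,037.00 (under the 27.5% cap)
Failure-to-pay penalty: 7 × 2.25% × CHF 291,640.00 = CHF 45,933.30
Total penalty = CHF 51,037.00 + CHF 45,933.30 = CHF 96,970.30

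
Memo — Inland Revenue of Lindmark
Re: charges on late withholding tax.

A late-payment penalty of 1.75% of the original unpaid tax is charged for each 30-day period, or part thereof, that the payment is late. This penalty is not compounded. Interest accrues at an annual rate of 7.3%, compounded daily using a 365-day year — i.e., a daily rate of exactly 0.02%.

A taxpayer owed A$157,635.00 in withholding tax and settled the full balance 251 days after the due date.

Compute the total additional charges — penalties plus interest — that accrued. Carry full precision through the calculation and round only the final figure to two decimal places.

A$32,941.95

Penalty periods: ⌈251/30⌉ = 9; penalty = 9 × 1.75% × A$157,635.00 = A$24,827.51…
Interest: A$157,635.00 × ((1 + 0.0002)^251 − 1) = A$157,635.00 × 0.05147609… = A$8,114.4341…
Penalties + interest = A$24,827.5125 + A$8,114.4341… = A$32,941.95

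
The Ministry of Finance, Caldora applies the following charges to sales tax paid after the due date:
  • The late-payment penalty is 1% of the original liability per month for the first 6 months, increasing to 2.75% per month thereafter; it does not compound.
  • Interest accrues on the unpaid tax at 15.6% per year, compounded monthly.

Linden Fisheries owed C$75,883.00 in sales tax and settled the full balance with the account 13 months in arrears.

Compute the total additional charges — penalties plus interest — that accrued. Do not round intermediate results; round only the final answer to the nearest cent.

C$33,034.24

Penalty, months 1–6: 6 × 1% × C$75,883.00 = C$4,552.98
Penalty, months 7–13: 7 × 2.75% × C$75,883.00 = C$14,607.48…
Interest (15.6%/yr ÷ 12 = 1.3%/month): C$75,883.00 × ((1 + 0.013)^13 − 1) = C$13,873.7837…
Penalties + interest = C$19,160.4575 + C$13,873.7837… = C$33,034.24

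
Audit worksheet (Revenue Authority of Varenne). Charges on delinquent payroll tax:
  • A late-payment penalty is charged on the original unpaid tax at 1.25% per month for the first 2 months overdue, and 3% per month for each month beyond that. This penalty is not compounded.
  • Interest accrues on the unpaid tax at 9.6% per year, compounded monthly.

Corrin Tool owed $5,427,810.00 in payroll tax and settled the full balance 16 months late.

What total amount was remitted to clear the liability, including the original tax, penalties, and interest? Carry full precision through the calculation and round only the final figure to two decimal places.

$8,581,228.22

Penalty, months 1–2: 2 × 1.25% × $5,427,810.00 = $135,695.25
Penalty, months 3–16: 14 × 3% × $5,427,810.00 = $2,279,680.20
Interest (9.6%/yr ÷ 12 = 0.8%/month): $5,427,810.00 × ((1 + 0.008)^16 − 1) = $738,042.7737…
Total = $5,427,810.00 + $2,415,375.4500 + $738,042.7737… = $8,581,228.22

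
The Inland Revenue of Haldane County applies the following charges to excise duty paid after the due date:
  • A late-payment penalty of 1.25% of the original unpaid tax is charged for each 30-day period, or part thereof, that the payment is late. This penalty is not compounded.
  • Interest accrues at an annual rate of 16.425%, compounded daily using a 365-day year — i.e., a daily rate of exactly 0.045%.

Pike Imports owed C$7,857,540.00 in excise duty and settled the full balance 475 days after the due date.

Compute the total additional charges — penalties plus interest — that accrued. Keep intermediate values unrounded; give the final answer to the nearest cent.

Penalty periods: ⌈475/30⌉ = 16; penalty = 16 × 1.25% × C$7,857,540.00 = C$1,571,508.00
Interest: C$7,857,540.00 × ((1 + 0.00045)^475 − 1) = C$7,857,540.00 × 0.23825350… = C$1,872,086.4222…
Penalties + interest = C$1,571,508.0000 + C$1,872,086.4222… = C$3,443,594.42

C$3,443,594.42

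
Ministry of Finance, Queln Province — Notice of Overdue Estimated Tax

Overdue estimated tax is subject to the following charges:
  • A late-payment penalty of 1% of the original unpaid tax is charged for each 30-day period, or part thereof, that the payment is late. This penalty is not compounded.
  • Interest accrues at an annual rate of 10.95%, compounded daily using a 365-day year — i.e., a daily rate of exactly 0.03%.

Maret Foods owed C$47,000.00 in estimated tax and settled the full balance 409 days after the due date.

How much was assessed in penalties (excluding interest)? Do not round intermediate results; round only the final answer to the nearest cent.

Penalty periods: ⌈409/30⌉ = 14; penalty = 14 × 1% × C$47,000.00 = C$6,580.00

C$6,580.00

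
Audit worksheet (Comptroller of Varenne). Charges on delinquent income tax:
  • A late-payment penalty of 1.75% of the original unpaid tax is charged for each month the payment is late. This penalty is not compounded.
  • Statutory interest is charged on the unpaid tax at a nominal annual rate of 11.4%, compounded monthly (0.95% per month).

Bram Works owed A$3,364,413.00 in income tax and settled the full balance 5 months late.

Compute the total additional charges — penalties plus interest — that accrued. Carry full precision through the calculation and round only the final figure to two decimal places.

Late-payment penalty = 1.75% × A$3,364,413.00 × 5 mo = A$294,386.14…
Interest: A$3,364,413.00 × ((1 + 0.0095)^5 − 1) = A$3,364,413.00 × 0.0484111… = A$162,874.9831…
Penalties + interest = A$294,386.1375 + A$162,874.9831… = A$457,261.12

A$457,261.12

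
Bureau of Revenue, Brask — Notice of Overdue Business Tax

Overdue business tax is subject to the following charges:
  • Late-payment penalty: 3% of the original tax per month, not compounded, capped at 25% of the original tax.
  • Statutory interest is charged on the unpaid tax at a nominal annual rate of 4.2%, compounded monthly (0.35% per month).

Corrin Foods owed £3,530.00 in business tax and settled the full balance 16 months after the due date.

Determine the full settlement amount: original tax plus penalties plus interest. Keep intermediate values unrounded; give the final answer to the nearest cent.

£4,615.45

Penalty (uncapped): 16 × 3% × £3,530.00 = £1,694.40; cap = 25% × £3,530.00 = £882.50 → penalty = £882.50
Interest: £3,530.00 × ((1 + 0.0035)^16 − 1) = £3,530.00 × 0.0574943… = £202.9548…
Total = £3,530.00 + £882.5000 + £202.9548… = £4,615.45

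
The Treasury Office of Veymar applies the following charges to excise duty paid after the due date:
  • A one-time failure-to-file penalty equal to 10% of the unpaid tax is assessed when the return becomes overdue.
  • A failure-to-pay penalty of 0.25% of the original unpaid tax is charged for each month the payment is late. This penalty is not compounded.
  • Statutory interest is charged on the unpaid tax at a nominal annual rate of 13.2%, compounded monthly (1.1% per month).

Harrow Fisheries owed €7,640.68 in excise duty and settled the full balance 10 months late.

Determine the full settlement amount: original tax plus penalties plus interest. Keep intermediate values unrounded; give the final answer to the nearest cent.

€9,479.09

Failure-to-file penalty: 10% × €7,640.68 = €764.07…
Failure-to-pay penalty = 0.25% × €7,640.68 × 10 mo = €191.02…
Interest: €7,640.68 × ((1 + 0.011)^10 − 1) = €7,640.68 × 0.1156078… = €883.3225…
Total = €7,640.68 + €955.0850 + €883.3225… = €9,479.09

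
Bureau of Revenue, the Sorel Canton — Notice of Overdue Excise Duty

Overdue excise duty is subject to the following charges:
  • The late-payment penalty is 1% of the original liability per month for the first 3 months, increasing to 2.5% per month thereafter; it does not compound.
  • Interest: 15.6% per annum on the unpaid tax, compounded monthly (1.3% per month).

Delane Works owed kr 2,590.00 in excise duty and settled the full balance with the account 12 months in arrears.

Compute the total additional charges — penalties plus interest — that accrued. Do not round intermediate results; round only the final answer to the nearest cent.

kr 1,094.67

Penalty, months 1–3: 3 × 1% × kr 2,590.00 = kr 77.70
Penalty, months 4–12: 9 × 2.5% × kr 2,590.00 = kr 582.75
Interest: kr 2,590.00 × ((1 + 0.013)^12 − 1) = kr 2,590.00 × 0.1676518… = kr 434.2181…
Penalties + interest = kr 660.4500 + kr 434.2181… = kr 1,094.67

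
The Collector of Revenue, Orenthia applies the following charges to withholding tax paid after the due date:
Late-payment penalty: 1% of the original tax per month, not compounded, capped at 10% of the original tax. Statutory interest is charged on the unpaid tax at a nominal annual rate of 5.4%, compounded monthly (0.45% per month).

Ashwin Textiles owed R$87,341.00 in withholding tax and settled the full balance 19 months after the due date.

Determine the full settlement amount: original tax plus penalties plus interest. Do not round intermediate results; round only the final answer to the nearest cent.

Penalty (uncapped): 19 × 1% × R$87,341.00 = R$16,594.79; cap = 10% × R$87,341.00 = R$8,734.10 → penalty = R$8,734.10
Interest: R$87,341.00 × ((1 + 0.0045)^19 − 1) = R$87,341.00 × 0.0890527… = R$7,777.9485…
Total = R$87,341.00 + R$8,734.1000 + R$7,777.9485… = R$103,853.05

R$103,853.05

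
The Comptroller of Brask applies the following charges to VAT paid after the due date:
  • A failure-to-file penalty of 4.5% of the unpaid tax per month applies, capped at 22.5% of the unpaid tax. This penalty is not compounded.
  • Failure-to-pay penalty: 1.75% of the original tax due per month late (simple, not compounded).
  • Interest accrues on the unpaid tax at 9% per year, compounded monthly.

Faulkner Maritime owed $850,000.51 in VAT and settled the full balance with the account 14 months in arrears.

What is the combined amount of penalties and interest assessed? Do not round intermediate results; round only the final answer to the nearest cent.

$493,234.49

Failure-to-file: 14 × 4.5% × $850,000.51 = $535,500.32…, capped at 22.5% × $850,000.51 = $191,250.11…
Failure-to-pay penalty: 14 × 1.75% × $850,000.51 = $208,250.12…
Interest (9%/yr ÷ 12 = 0.75%/month): $850,000.51 × ((1 + 0.0075)^14 − 1) = $93,734.2548…
Penalties + interest = $399,500.2397 + $93,734.2548… = $493,234.49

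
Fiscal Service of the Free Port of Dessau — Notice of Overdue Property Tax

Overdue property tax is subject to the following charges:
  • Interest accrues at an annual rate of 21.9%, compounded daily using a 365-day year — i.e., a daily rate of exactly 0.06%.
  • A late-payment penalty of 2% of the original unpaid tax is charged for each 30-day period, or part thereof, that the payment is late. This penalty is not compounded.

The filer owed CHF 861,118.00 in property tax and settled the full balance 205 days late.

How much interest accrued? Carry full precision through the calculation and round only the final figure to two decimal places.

CHF 112,671.01

Interest: CHF 861,118.00 × ((1 + 0.0006)^205 − 1) = CHF 861,118.00 × 0.13084271… = CHF 112,671.0117…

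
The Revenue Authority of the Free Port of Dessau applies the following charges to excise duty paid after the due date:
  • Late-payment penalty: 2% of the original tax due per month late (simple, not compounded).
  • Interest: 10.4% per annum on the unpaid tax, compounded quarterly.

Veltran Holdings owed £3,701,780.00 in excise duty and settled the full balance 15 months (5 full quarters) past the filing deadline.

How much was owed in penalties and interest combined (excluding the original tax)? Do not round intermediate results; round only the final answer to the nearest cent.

£1,617,448.56

Late-payment penalty: 15 × 2% × £3,701,780.00 = £1,110,534.00
Interest (10.4%/yr ÷ 4 = 2.6%/quarter): £3,701,780.00 × ((1 + 0.026)^5 − 1) = £506,914.5598…
Penalties + interest = £1,110,534.0000 + £506,914.5598… = £1,617,448.56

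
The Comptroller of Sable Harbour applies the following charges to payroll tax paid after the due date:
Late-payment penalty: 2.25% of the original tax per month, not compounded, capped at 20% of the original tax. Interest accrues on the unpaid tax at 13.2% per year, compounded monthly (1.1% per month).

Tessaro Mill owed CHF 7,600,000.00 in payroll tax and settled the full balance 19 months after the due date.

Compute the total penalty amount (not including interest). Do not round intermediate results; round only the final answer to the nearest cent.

CHF 1,520,000.00

Penalty (uncapped): 19 × 2.25% × CHF 7,600,000.00 = CHF 3,249,000.00; cap = 20% × CHF 7,600,000.00 = CHF 1,520,000.00 → penalty = CHF 1,520,000.00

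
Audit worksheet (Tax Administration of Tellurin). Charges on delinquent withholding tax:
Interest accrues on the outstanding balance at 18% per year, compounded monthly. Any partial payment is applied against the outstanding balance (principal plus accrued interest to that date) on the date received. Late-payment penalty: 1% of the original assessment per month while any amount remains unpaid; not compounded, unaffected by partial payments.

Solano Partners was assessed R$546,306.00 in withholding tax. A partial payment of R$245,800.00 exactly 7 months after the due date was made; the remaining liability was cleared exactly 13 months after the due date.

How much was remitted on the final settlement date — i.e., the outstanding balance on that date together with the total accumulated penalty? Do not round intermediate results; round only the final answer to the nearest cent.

Monthly rate = 18% ÷ 12 = 1.5%
Balance at month 7: R$546,306.0000 × (1 + 0.015)^7 = R$606,314.9350…
After R$245,800.00 payment: R$606,314.9350… − R$245,800.00 = R$360,514.9350…
Balance at month 13: R$360,514.9350… × (1 + 0.015)^6 = R$394,202.6272…
Penalty: 13 × 1% × R$546,306.00 = R$71,019.78
Final settlement = outstanding balance + penalty = R$394,202.6272… + R$71,019.78 = R$465,222.41

R$465,222.41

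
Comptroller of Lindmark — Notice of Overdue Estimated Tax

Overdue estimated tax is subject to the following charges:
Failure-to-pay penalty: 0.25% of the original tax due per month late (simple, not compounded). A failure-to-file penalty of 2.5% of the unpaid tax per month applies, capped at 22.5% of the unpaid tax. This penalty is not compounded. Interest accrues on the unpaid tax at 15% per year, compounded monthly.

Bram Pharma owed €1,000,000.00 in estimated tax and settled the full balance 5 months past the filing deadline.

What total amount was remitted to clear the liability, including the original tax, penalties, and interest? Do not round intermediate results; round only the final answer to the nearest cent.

€1,201,582.15

Failure-to-file: 5 × 2.5% × €1,000,000.00 = €125,000.00 (under the 22.5% cap)
Failure-to-pay penalty: 5 × 0.25% × €1,000,000.00 = €12,500.00
Interest (15%/yr ÷ 12 = 1.25%/month): €1,000,000.00 × ((1 + 0.0125)^5 − 1) = €64,082.1536…
Total = €1,000,000.00 + €137,500.0000 + €64,082.1536… = €1,201,582.15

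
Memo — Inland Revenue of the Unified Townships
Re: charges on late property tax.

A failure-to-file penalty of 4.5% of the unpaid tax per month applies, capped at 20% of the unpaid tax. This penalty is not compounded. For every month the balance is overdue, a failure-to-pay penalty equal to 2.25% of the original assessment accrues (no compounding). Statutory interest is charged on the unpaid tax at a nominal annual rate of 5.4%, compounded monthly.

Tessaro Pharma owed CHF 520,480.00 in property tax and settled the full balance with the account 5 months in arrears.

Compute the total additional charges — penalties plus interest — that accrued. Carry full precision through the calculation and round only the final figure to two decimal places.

CHF 174,466.67

Failure-to-file: 5 × 4.5% × CHF 520,480.00 = CHF 117,108.00, capped at 20% × CHF 520,480.00 = CHF 104,096.00
Failure-to-pay penalty: 5 × 2.25% × CHF 520,480.00 = CHF 58,554.00
Interest (5.4%/yr ÷ 12 = 0.45%/month): CHF 520,480.00 × ((1 + 0.0045)^5 − 1) = CHF 11,816.6726…
Penalties + interest = CHF 162,650.0000 + CHF 11,816.6726… = CHF 174,466.67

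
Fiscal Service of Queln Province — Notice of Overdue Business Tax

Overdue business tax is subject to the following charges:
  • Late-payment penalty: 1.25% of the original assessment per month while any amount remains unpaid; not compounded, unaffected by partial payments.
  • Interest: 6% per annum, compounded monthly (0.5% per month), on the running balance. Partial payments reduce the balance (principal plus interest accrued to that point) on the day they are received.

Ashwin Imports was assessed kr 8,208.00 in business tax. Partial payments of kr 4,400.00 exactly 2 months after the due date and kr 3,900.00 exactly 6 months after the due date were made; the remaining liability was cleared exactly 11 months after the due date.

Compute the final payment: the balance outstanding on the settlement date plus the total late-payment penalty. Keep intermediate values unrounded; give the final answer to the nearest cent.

kr 1,199.01

Balance at month 2: kr 8,208.0000 × (1 + 0.005)^2 = kr 8,290.2852
After kr 4,400.00 payment: kr 8,290.2852 − kr 4,400.00 = kr 3,890.2852
Balance at month 6: kr 3,890.2852 × (1 + 0.005)^4 = kr 3,968.6764…
After kr 3,900.00 payment: kr 3,968.6764… − kr 3,900.00 = kr 68.6764…
Balance at month 11: kr 68.6764… × (1 + 0.005)^5 = kr 70.4106…
Penalty: 11 × 1.25% × kr 8,208.00 = kr 1,128.60
Final settlement = outstanding balance + penalty = kr 70.4106… + kr 1,128.60 = kr 1,199.01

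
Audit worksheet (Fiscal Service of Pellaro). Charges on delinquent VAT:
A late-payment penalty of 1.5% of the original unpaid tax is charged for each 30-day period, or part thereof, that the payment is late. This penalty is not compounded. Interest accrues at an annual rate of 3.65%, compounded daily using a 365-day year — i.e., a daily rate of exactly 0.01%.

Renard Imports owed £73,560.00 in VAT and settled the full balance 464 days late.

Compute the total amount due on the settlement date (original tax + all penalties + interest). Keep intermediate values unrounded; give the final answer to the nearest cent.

Penalty periods: ⌈464/30⌉ = 16; penalty = 16 × 1.5% × £73,560.00 = £17,654.40
Interest: £73,560.00 × ((1 + 0.0001)^464 − 1) = £73,560.00 × 0.04749089… = £3,493.4302…
Total = £73,560.00 + £17,654.4000 + £3,493.4302… = £94,707.83

£94,707.83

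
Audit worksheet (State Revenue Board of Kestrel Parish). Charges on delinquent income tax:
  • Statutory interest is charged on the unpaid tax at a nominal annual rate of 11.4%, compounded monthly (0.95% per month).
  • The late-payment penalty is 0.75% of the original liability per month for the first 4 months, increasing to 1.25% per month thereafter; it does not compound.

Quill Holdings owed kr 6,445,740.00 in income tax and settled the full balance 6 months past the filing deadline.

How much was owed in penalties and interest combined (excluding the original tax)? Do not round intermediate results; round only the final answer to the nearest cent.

kr 730,760.12

Penalty, months 1–4: 4 × 0.75% × kr 6,445,740.00 = kr 193,372.20
Penalty, months 5–6: 2 × 1.25% × kr 6,445,740.00 = kr 161,143.50
Interest: kr 6,445,740.00 × ((1 + 0.0095)^6 − 1) = kr 6,445,740.00 × 0.0583710… = kr 376,244.4194…
Penalties + interest = kr 354,515.7000 + kr 376,244.4194… = kr 730,760.12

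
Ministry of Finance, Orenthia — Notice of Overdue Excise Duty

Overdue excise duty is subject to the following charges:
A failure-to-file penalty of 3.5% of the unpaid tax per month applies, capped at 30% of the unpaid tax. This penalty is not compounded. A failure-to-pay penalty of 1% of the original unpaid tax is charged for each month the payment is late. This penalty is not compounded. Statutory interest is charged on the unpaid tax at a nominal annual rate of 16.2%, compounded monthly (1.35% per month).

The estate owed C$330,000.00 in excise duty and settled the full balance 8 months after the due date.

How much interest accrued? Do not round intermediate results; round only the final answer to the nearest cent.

Interest: C$330,000.00 × ((1 + 0.0135)^8 − 1) = C$330,000.00 × 0.1132431… = C$37,370.2333…

C$37,370.23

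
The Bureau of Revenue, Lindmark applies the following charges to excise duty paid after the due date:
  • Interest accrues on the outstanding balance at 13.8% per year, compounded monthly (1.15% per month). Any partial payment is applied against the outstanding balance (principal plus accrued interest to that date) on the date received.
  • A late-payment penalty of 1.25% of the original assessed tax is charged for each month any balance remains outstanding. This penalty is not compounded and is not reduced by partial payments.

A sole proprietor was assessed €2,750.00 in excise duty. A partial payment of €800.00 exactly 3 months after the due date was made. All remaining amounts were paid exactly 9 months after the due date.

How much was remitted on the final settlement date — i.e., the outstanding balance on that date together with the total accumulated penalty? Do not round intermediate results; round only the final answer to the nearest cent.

€2,500.64

Balance at month 3: €2,750.0000 × (1 + 0.0115)^3 = €2,845.9702…
After €800.00 payment: €2,845.9702… − €800.00 = €2,045.9702…
Balance at month 9: €2,045.9702… × (1 + 0.0115)^6 = €2,191.2637…
Penalty: 9 × 1.25% × €2,750.00 = €309.38…
Final settlement = outstanding balance + penalty = €2,191.2637… + €309.38… = €2,500.64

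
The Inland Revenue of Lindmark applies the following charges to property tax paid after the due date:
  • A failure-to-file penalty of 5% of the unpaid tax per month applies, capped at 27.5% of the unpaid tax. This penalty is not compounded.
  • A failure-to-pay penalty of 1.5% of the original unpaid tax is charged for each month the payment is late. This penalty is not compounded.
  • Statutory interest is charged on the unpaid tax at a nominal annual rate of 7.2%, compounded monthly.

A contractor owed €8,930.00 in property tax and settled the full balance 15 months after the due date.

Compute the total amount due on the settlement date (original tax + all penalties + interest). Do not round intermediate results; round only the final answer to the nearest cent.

€14,233.35

Failure-to-file: 15 × 5% × €8,930.00 = €6,697.50, capped at 27.5% × €8,930.00 = €2,455.75
Failure-to-pay penalty: 15 × 1.5% × €8,930.00 = €2,009.25
Interest (7.2%/yr ÷ 12 = 0.6%/month): €8,930.00 × ((1 + 0.006)^15 − 1) = €838.3490…
Total = €8,930.00 + €4,465.0000 + €838.3490… = €14,233.35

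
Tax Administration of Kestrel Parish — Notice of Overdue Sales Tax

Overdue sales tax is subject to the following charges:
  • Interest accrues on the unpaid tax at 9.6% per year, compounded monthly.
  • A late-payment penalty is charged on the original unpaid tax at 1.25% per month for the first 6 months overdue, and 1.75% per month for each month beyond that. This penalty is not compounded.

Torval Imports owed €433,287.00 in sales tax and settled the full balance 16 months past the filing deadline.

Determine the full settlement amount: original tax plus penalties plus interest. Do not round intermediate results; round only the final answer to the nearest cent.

€600,524.66

Penalty, months 1–6: 6 × 1.25% × €433,287.00 = €32,496.53…
Penalty, months 7–16: 10 × 1.75% × €433,287.00 = €75,825.23…
Interest (9.6%/yr ÷ 12 = 0.8%/month): €433,287.00 × ((1 + 0.008)^16 − 1) = €58,915.9052…
Total = €433,287.00 + €108,321.7500 + €58,915.9052… = €600,524.66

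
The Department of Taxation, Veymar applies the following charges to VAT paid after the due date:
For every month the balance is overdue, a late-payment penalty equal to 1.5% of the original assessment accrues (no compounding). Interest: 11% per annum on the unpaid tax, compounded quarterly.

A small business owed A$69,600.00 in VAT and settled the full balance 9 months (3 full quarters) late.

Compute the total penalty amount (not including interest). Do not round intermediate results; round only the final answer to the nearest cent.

Late-payment penalty: 9 × 1.5% × A$69,600.00 = A$9,396.00

A$9,396.00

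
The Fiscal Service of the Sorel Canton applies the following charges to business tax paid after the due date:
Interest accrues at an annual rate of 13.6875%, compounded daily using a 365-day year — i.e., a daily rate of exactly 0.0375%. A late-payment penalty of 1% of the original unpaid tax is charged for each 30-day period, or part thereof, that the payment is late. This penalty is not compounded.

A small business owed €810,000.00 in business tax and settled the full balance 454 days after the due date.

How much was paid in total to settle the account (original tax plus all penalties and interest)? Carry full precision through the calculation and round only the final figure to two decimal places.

Penalty periods: ⌈454/30⌉ = 16; penalty = 16 × 1% × €810,000.00 = €129,600.00
Interest: €810,000.00 × ((1 + 0.000375)^454 − 1) = €810,000.00 × 0.18556338… = €150,306.3362…
Total = €810,000.00 + €129,600.0000 + €150,306.3362… = €1,089,906.34

€1,089,906.34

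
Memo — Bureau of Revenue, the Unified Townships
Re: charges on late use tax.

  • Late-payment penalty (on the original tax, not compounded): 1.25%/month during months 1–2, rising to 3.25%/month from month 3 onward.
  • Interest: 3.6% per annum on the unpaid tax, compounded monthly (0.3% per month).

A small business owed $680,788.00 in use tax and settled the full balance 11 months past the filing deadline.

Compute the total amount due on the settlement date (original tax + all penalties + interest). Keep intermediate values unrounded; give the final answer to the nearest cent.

$919,744.24

Penalty, months 1–2: 2 × 1.25% × $680,788.00 = $17,019.70
Penalty, months 3–11: 9 × 3.25% × $680,788.00 = $199,130.49
Interest: $680,788.00 × ((1 + 0.003)^11 − 1) = $680,788.00 × 0.0334995… = $22,806.0452…
Total = $680,788.00 + $216,150.1900 + $22,806.0452… = $919,744.24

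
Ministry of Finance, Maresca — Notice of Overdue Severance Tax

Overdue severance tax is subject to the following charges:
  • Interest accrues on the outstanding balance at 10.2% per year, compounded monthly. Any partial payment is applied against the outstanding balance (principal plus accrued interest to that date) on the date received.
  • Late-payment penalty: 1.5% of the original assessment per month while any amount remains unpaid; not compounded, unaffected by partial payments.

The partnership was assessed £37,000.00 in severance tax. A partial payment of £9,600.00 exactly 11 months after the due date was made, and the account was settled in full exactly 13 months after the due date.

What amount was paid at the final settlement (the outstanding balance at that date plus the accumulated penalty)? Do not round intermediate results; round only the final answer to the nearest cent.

Monthly rate = 10.2% ÷ 12 = 0.85%
Balance at month 11: £37,000.0000 × (1 + 0.0085)^11 = £40,610.3425…
After £9,600.00 payment: £40,610.3425… − £9,600.00 = £31,010.3425…
Balance at month 13: £31,010.3425… × (1 + 0.0085)^2 = £31,539.7588…
Penalty: 13 × 1.5% × £37,000.00 = £7,215.00
Final settlement = outstanding balance + penalty = £31,539.7588… + £7,215.00 = £38,754.76

£38,754.76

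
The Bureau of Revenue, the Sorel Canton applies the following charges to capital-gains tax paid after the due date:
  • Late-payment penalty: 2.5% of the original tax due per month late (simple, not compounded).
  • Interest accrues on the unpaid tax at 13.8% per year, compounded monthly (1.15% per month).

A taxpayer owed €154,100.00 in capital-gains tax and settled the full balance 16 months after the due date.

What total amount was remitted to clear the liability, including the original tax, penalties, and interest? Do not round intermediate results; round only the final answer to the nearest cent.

Late-payment penalty: 16 × 2.5% × €154,100.00 = €61,640.00
Interest: €154,100.00 × ((1 + 0.0115)^16 − 1) = €154,100.00 × 0.2007544… = €30,936.2560…
Total = €154,100.00 + €61,640.0000 + €30,936.2560… = €246,676.26

€246,676.26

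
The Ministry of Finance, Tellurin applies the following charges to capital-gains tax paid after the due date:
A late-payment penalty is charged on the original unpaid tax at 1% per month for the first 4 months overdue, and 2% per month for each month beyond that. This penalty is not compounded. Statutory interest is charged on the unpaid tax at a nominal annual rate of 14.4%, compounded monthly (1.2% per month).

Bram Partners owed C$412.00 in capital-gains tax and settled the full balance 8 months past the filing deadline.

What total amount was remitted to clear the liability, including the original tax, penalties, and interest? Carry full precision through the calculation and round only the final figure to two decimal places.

C$502.69

Penalty, months 1–4: 4 × 1% × C$412.00 = C$16.48
Penalty, months 5–8: 4 × 2% × C$412.00 = C$32.96
Interest: C$412.00 × ((1 + 0.012)^8 − 1) = C$412.00 × 0.1001302… = C$41.2537…
Total = C$412.00 + C$49.4400 + C$41.2537… = C$502.69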